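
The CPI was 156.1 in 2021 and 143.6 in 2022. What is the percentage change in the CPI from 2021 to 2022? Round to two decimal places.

-8.01%

Change = (143.6 − 156.1) / 156.1 × 100
       = -12.5 / 156.1 × 100 = -8.0077%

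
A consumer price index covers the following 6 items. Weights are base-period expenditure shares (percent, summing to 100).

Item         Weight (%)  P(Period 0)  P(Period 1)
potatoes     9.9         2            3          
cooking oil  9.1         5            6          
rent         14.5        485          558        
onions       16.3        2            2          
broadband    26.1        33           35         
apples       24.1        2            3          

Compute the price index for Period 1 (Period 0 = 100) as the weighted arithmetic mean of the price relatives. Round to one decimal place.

potatoes: 9.9 × (3/2) = 9.9 × 1.500000 = 14.8500
cooking oil: 9.1 × (6/5) = 9.1 × 1.200000 = 10.9200
rent: 14.5 × (558/485) = 14.5 × 1.150515 = 16.6825
onions: 16.3 × (2/2) = 16.3 × 1.000000 = 16.3000
broadband: 26.1 × (35/33) = 26.1 × 1.060606 = 27.6818
apples: 24.1 × (3/2) = 24.1 × 1.500000 = 36.1500
Index = Σ wᵢ·(p₁ᵢ/p₀ᵢ) = 14.8500 + 10.9200 + 16.6825 + 16.3000 + 27.6818 + 36.1500 = 122.5843

122.6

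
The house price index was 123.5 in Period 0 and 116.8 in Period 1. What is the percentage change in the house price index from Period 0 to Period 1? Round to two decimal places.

Change = (116.8 − 123.5) / 123.5 × 100
       = -6.7 / 123.5 × 100 = -5.4251%

-5.43%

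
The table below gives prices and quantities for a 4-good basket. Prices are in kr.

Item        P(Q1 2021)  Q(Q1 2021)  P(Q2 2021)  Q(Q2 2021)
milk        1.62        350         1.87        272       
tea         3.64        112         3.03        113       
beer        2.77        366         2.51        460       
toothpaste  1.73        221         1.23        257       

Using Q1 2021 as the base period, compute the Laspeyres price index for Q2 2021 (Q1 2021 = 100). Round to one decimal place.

Laspeyres price index uses base-period quantities as weights.
ΣP(Q2 2021)·Q(Q1 2021) = 1.87×350 + 3.03×112 + 2.51×366 + 1.23×221 = 654.5 + 339.36 + 918.66 + 271.83 = 2184.35
ΣP(Q1 2021)·Q(Q1 2021) = 1.62×350 + 3.64×112 + 2.77×366 + 1.73×221 = 567 + 407.68 + 1013.82 + 382.33 = 2370.83
Index = 2184.35 / 2370.83 × 100 = 92.1344

92.1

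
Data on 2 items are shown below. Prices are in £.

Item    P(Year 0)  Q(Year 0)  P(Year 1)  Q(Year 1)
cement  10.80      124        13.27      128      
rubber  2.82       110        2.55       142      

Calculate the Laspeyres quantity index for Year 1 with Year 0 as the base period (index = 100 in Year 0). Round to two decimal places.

Laspeyres quantity index uses base-period prices as weights.
ΣP(Year 0)·Q(Year 1) = 10.80×128 + 2.82×142 = 1382.4 + 400.44 = 1782.84
ΣP(Year 0)·Q(Year 0) = 10.80×124 + 2.82×110 = 1339.2 + 310.2 = 1649.4
Index = 1782.84 / 1649.4 × 100 = 108.0902

108.09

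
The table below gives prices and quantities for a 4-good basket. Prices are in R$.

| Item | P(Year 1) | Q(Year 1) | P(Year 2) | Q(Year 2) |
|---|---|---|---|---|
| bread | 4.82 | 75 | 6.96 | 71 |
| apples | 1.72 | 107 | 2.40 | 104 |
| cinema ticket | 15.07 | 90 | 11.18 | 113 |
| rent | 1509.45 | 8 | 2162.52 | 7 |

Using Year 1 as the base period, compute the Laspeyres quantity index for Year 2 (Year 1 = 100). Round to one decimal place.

Laspeyres quantity index uses base-period prices as weights.
ΣP(Year 1)·Q(Year 2) = 4.82×71 + 1.72×104 + 15.07×113 + 1509.45×7 = 342.22 + 178.88 + 1702.91 + 10566.15 = 12790.16
ΣP(Year 1)·Q(Year 1) = 4.82×75 + 1.72×107 + 15.07×90 + 1509.45×8 = 361.5 + 184.04 + 1356.3 + 12075.6 = 13977.44
Index = 12790.16 / 13977.44 × 100 = 91.5057

91.5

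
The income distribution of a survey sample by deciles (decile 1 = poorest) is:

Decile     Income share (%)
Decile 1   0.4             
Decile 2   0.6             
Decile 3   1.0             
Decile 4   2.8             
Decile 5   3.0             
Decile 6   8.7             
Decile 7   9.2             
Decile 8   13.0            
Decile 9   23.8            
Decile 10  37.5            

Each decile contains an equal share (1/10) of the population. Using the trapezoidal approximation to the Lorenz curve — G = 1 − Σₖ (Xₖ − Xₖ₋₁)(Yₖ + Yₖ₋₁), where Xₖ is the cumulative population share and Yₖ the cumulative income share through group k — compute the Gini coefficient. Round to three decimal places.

0.581

Cumulative income shares Yₖ: 0.0040, 0.0100, 0.0200, 0.0480, 0.0780, 0.1650, 0.2570, 0.3870, 0.6250, 1.0000
Σ (Xₖ−Xₖ₋₁)(Yₖ+Yₖ₋₁) = (1/10)(0.0040+0.0000) + (1/10)(0.0100+0.0040) + (1/10)(0.0200+0.0100) + (1/10)(0.0480+0.0200) + (1/10)(0.0780+0.0480) + (1/10)(0.1650+0.0780) + (1/10)(0.2570+0.1650) + (1/10)(0.3870+0.2570) + (1/10)(0.6250+0.3870) + (1/10)(1.0000+0.6250)
  = 0.0004 + 0.0014 + 0.0030 + 0.0068 + 0.0126 + 0.0243 + 0.0422 + 0.0644 + 0.1012 + 0.1625 = 0.4188
G = 1 − 0.4188 = 0.5812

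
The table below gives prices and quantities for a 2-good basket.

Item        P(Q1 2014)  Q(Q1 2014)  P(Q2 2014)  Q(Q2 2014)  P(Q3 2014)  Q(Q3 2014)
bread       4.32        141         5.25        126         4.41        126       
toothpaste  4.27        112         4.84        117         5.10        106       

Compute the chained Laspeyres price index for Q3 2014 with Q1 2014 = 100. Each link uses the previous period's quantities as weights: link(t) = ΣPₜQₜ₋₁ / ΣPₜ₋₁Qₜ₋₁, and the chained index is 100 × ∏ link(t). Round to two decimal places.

110.69

Link Q1 2014→Q2 2014:
ΣP(Q2 2014)Q(Q1 2014) = 5.25×141 + 4.84×112 = 740.25 + 542.08 = 1282.33
ΣP(Q1 2014)Q(Q1 2014) = 4.32×141 + 4.27×112 = 609.12 + 478.24 = 1087.36
link = 1282.33/1087.36 = 1.179306
Link Q2 2014→Q3 2014:
ΣP(Q3 2014)Q(Q2 2014) = 4.41×126 + 5.10×117 = 555.66 + 596.7 = 1152.36
ΣP(Q2 2014)Q(Q2 2014) = 5.25×126 + 4.84×117 = 661.5 + 566.28 = 1227.78
link = 1152.36/1227.78 = 0.938572
Chained index = 100 × 1.179306 × 0.938572 = 110.6864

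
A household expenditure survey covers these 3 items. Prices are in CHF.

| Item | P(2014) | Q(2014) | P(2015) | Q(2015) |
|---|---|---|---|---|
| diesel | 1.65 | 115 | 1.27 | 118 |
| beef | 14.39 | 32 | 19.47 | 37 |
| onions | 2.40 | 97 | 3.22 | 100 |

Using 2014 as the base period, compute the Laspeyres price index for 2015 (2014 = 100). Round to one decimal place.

122.5

Laspeyres price index uses base-period quantities as weights.
ΣP(2015)·Q(2014) = 1.27×115 + 19.47×32 + 3.22×97 = 146.05 + 623.04 + 312.34 = 1081.43
ΣP(2014)·Q(2014) = 1.65×115 + 14.39×32 + 2.40×97 = 189.75 + 460.48 + 232.8 = 883.03
Index = 1081.43 / 883.03 × 100 = 122.4681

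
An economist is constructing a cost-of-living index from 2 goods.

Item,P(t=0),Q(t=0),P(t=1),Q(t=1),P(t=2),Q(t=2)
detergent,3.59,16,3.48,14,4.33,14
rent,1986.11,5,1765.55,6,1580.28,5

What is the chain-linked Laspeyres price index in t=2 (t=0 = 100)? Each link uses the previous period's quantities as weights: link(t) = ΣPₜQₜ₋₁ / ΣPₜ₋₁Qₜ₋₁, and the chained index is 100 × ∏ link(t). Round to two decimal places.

79.75

Link t=0→t=1:
ΣP(t=1)Q(t=0) = 3.48×16 + 1765.55×5 = 55.68 + 8827.75 = 8883.43
ΣP(t=0)Q(t=0) = 3.59×16 + 1986.11×5 = 57.44 + 9930.55 = 9987.99
link = 8883.43/9987.99 = 0.889411
Link t=1→t=2:
ΣP(t=2)Q(t=1) = 4.33×14 + 1580.28×6 = 60.62 + 9481.68 = 9542.3
ΣP(t=1)Q(t=1) = 3.48×14 + 1765.55×6 = 48.72 + 10593.3 = 10642.02
link = 9542.3/10642.02 = 0.896662
Chained index = 100 × 0.889411 × 0.896662 = 79.7502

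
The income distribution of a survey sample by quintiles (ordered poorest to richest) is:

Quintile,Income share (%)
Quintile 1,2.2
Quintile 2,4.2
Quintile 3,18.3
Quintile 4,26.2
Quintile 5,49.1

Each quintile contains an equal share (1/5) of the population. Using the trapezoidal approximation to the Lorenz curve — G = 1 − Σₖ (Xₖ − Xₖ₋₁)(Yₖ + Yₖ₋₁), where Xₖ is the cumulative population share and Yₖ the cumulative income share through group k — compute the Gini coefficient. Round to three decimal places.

Cumulative income shares Yₖ: 0.0220, 0.0640, 0.2470, 0.5090, 1.0000
Σ (Xₖ−Xₖ₋₁)(Yₖ+Yₖ₋₁) = (1/5)(0.0220+0.0000) + (1/5)(0.0640+0.0220) + (1/5)(0.2470+0.0640) + (1/5)(0.5090+0.2470) + (1/5)(1.0000+0.5090)
  = 0.0044 + 0.0172 + 0.0622 + 0.1512 + 0.3018 = 0.5368
G = 1 − 0.5368 = 0.4632

0.463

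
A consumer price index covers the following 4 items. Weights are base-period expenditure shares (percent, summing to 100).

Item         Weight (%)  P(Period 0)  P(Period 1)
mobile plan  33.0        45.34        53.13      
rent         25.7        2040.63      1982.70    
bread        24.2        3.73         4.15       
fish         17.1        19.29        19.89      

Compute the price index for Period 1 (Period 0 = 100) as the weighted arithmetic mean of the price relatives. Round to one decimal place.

108.2

mobile plan: 33.0 × (53.13/45.34) = 33.0 × 1.171813 = 38.6698
rent: 25.7 × (1982.70/2040.63) = 25.7 × 0.971612 = 24.9704
bread: 24.2 × (4.15/3.73) = 24.2 × 1.112601 = 26.9249
fish: 17.1 × (19.89/19.29) = 17.1 × 1.031104 = 17.6319
Index = Σ wᵢ·(p₁ᵢ/p₀ᵢ) = 38.6698 + 24.9704 + 26.9249 + 17.6319 = 108.1971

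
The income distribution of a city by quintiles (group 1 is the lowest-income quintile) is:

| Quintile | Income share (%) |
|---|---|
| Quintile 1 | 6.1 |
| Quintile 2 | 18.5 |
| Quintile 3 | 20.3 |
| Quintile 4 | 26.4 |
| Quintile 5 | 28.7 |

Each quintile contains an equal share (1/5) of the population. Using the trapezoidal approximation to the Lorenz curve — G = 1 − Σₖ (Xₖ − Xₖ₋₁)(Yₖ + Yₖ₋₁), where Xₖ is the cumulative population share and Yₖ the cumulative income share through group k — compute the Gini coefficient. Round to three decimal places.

Cumulative income shares Yₖ: 0.0610, 0.2460, 0.4490, 0.7130, 1.0000
Σ (Xₖ−Xₖ₋₁)(Yₖ+Yₖ₋₁) = (1/5)(0.0610+0.0000) + (1/5)(0.2460+0.0610) + (1/5)(0.4490+0.2460) + (1/5)(0.7130+0.4490) + (1/5)(1.0000+0.7130)
  = 0.0122 + 0.0614 + 0.1390 + 0.2324 + 0.3426 = 0.7876
G = 1 − 0.7876 = 0.2124

0.212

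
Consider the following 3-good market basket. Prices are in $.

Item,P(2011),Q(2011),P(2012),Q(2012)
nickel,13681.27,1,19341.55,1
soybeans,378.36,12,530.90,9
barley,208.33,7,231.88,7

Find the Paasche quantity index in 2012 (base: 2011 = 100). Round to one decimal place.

Paasche quantity index uses current-period prices as weights.
ΣP(2012)·Q(2012) = 19341.55×1 + 530.90×9 + 231.88×7 = 19341.55 + 4778.1 + 1623.16 = 25742.81
ΣP(2012)·Q(2011) = 19341.55×1 + 530.90×12 + 231.88×7 = 19341.55 + 6370.8 + 1623.16 = 27335.51
Index = 25742.81 / 27335.51 × 100 = 94.1735

94.2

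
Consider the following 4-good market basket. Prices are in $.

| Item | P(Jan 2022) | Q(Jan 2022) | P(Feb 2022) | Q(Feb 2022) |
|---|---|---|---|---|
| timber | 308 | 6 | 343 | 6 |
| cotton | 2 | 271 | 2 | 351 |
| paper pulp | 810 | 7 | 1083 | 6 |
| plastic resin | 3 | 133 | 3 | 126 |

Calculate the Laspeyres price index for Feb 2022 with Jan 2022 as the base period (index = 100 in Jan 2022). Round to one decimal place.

Laspeyres price index uses base-period quantities as weights.
ΣP(Feb 2022)·Q(Jan 2022) = 343×6 + 2×271 + 1083×7 + 3×133 = 2058 + 542 + 7581 + 399 = 10580
ΣP(Jan 2022)·Q(Jan 2022) = 308×6 + 2×271 + 810×7 + 3×133 = 1848 + 542 + 5670 + 399 = 8459
Index = 10580 / 8459 × 100 = 125.0739

125.1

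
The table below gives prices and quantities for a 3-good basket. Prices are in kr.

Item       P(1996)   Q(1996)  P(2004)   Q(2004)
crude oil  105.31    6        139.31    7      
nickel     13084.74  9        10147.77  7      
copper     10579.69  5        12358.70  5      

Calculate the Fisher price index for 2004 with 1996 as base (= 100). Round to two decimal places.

Laspeyres component (base-period weights):
ΣP(2004)Q(1996) = 139.31×6 + 10147.77×9 + 12358.70×5 = 835.86 + 91329.93 + 61793.5 = 153959.29
ΣP(1996)Q(1996) = 105.31×6 + 13084.74×9 + 10579.69×5 = 631.86 + 117762.66 + 52898.45 = 171292.97
L = 153959.29 / 171292.97 × 100 = 89.8807
Paasche component (current-period weights):
ΣP(2004)Q(2004) = 139.31×7 + 10147.77×7 + 12358.70×5 = 975.17 + 71034.39 + 61793.5 = 133803.06
ΣP(1996)Q(2004) = 105.31×7 + 13084.74×7 + 10579.69×5 = 737.17 + 91593.18 + 52898.45 = 145228.8
P = 133803.06 / 145228.8 × 100 = 92.1326
Fisher = √(L × P) = √(89.8807 × 92.1326) = 90.9997

91.00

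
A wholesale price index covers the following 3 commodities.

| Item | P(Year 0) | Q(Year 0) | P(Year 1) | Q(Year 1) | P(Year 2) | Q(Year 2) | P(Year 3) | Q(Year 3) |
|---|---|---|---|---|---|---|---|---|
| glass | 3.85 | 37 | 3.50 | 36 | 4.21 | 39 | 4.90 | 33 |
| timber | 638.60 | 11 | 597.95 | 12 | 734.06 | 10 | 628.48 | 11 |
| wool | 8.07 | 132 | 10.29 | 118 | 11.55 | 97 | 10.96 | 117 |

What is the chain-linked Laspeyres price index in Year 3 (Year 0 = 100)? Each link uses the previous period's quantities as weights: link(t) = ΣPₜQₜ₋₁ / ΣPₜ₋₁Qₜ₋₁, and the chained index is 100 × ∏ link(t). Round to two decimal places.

Link Year 0→Year 1:
ΣP(Year 1)Q(Year 0) = 3.50×37 + 597.95×11 + 10.29×132 = 129.5 + 6577.45 + 1358.28 = 8065.23
ΣP(Year 0)Q(Year 0) = 3.85×37 + 638.60×11 + 8.07×132 = 142.45 + 7024.6 + 1065.24 = 8232.29
link = 8065.23/8232.29 = 0.979707
Link Year 1→Year 2:
ΣP(Year 2)Q(Year 1) = 4.21×36 + 734.06×12 + 11.55×118 = 151.56 + 8808.72 + 1362.9 = 10323.18
ΣP(Year 1)Q(Year 1) = 3.50×36 + 597.95×12 + 10.29×118 = 126 + 7175.4 + 1214.22 = 8515.62
link = 10323.18/8515.62 = 1.212264
Link Year 2→Year 3:
ΣP(Year 3)Q(Year 2) = 4.90×39 + 628.48×10 + 10.96×97 = 191.1 + 6284.8 + 1063.12 = 7539.02
ΣP(Year 2)Q(Year 2) = 4.21×39 + 734.06×10 + 11.55×97 = 164.19 + 7340.6 + 1120.35 = 8625.14
link = 7539.02/8625.14 = 0.874075
Chained index = 100 × 0.979707 × 1.212264 × 0.874075 = 103.8107

103.81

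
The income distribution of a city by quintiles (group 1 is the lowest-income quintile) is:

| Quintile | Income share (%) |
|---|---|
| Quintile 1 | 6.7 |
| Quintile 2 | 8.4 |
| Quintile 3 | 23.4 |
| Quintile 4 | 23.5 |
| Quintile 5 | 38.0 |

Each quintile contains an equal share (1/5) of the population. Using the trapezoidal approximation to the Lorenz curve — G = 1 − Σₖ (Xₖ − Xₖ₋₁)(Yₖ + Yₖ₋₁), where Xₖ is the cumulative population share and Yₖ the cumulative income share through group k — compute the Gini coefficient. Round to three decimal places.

Cumulative income shares Yₖ: 0.0670, 0.1510, 0.3850, 0.6200, 1.0000
Σ (Xₖ−Xₖ₋₁)(Yₖ+Yₖ₋₁) = (1/5)(0.0670+0.0000) + (1/5)(0.1510+0.0670) + (1/5)(0.3850+0.1510) + (1/5)(0.6200+0.3850) + (1/5)(1.0000+0.6200)
  = 0.0134 + 0.0436 + 0.1072 + 0.2010 + 0.3240 = 0.6892
G = 1 − 0.6892 = 0.3108

0.311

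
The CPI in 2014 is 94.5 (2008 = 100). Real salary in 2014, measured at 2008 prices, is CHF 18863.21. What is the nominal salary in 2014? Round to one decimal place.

Nominal = Real × (Index/100) = 18863.21 × (94.5/100)
        = 18863.21 × 0.945 = 17825.7334

17825.7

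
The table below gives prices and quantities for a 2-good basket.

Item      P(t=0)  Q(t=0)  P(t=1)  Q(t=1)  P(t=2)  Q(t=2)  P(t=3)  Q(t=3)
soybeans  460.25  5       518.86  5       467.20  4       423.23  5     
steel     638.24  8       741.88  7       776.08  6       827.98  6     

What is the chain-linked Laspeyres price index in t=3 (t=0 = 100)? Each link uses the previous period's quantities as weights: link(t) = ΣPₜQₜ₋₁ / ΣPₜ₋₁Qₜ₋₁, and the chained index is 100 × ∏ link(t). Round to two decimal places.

Link t=0→t=1:
ΣP(t=1)Q(t=0) = 518.86×5 + 741.88×8 = 2594.3 + 5935.04 = 8529.34
ΣP(t=0)Q(t=0) = 460.25×5 + 638.24×8 = 2301.25 + 5105.92 = 7407.17
link = 8529.34/7407.17 = 1.151498
Link t=1→t=2:
ΣP(t=2)Q(t=1) = 467.20×5 + 776.08×7 = 2336 + 5432.56 = 7768.56
ΣP(t=1)Q(t=1) = 518.86×5 + 741.88×7 = 2594.3 + 5193.16 = 7787.46
link = 7768.56/7787.46 = 0.997573
Link t=2→t=3:
ΣP(t=3)Q(t=2) = 423.23×4 + 827.98×6 = 1692.92 + 4967.88 = 6660.8
ΣP(t=2)Q(t=2) = 467.20×4 + 776.08×6 = 1868.8 + 4656.48 = 6525.28
link = 6660.8/6525.28 = 1.020768
Chained index = 100 × 1.151498 × 0.997573 × 1.020768 = 117.2560

117.26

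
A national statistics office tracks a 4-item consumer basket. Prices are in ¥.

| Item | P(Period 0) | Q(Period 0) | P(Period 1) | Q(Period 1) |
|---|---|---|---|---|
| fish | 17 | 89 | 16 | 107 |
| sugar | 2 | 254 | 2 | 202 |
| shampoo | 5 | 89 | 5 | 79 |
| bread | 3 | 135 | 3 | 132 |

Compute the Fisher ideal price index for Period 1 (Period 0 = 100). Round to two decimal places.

96.67

Laspeyres component (base-period weights):
ΣP(Period 1)Q(Period 0) = 16×89 + 2×254 + 5×89 + 3×135 = 1424 + 508 + 445 + 405 = 2782
ΣP(Period 0)Q(Period 0) = 17×89 + 2×254 + 5×89 + 3×135 = 1513 + 508 + 445 + 405 = 2871
L = 2782 / 2871 × 100 = 96.9000
Paasche component (current-period weights):
ΣP(Period 1)Q(Period 1) = 16×107 + 2×202 + 5×79 + 3×132 = 1712 + 404 + 395 + 396 = 2907
ΣP(Period 0)Q(Period 1) = 17×107 + 2×202 + 5×79 + 3×132 = 1819 + 404 + 395 + 396 = 3014
P = 2907 / 3014 × 100 = 96.4499
Fisher = √(L × P) = √(96.9000 × 96.4499) = 96.6747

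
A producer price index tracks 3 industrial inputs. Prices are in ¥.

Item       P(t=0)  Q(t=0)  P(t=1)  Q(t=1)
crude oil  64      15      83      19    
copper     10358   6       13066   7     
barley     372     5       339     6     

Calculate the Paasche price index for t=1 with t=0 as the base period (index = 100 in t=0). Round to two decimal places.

Paasche price index uses current-period quantities as weights.
ΣP(t=1)·Q(t=1) = 83×19 + 13066×7 + 339×6 = 1577 + 91462 + 2034 = 95073
ΣP(t=0)·Q(t=1) = 64×19 + 10358×7 + 372×6 = 1216 + 72506 + 2232 = 75954
Index = 95073 / 75954 × 100 = 125.1718

125.17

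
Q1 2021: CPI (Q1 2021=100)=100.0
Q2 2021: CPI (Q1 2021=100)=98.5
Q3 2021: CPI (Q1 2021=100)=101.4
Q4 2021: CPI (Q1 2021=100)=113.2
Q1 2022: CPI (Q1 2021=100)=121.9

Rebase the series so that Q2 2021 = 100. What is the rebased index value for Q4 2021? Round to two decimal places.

Rebased(Q4 2021) = 113.2 / 98.5 × 100 = 114.9239

114.92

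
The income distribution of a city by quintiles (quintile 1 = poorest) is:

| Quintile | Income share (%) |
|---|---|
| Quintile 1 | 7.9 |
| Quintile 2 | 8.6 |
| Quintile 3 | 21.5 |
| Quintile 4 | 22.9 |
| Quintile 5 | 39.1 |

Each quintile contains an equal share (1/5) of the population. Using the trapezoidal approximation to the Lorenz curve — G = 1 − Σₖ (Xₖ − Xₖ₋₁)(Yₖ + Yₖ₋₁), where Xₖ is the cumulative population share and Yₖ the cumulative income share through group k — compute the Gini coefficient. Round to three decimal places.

0.307

Cumulative income shares Yₖ: 0.0790, 0.1650, 0.3800, 0.6090, 1.0000
Σ (Xₖ−Xₖ₋₁)(Yₖ+Yₖ₋₁) = (1/5)(0.0790+0.0000) + (1/5)(0.1650+0.0790) + (1/5)(0.3800+0.1650) + (1/5)(0.6090+0.3800) + (1/5)(1.0000+0.6090)
  = 0.0158 + 0.0488 + 0.1090 + 0.1978 + 0.3218 = 0.6932
G = 1 − 0.6932 = 0.3068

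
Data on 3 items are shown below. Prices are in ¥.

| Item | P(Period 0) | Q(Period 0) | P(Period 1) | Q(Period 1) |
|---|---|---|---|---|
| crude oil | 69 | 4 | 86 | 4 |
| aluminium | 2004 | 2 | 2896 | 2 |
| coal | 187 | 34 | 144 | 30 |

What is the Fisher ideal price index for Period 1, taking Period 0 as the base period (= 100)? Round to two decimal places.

Laspeyres component (base-period weights):
ΣP(Period 1)Q(Period 0) = 86×4 + 2896×2 + 144×34 = 344 + 5792 + 4896 = 11032
ΣP(Period 0)Q(Period 0) = 69×4 + 2004×2 + 187×34 = 276 + 4008 + 6358 = 10642
L = 11032 / 10642 × 100 = 103.6647
Paasche component (current-period weights):
ΣP(Period 1)Q(Period 1) = 86×4 + 2896×2 + 144×30 = 344 + 5792 + 4320 = 10456
ΣP(Period 0)Q(Period 1) = 69×4 + 2004×2 + 187×30 = 276 + 4008 + 5610 = 9894
P = 10456 / 9894 × 100 = 105.6802
Fisher = √(L × P) = √(103.6647 × 105.6802) = 104.6676

104.67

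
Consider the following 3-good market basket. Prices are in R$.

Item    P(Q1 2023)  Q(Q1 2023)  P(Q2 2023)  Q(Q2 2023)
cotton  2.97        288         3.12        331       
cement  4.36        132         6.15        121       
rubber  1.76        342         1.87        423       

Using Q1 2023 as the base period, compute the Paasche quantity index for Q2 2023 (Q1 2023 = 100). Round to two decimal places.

Paasche quantity index uses current-period prices as weights.
ΣP(Q2 2023)·Q(Q2 2023) = 3.12×331 + 6.15×121 + 1.87×423 = 1032.72 + 744.15 + 791.01 = 2567.88
ΣP(Q2 2023)·Q(Q1 2023) = 3.12×288 + 6.15×132 + 1.87×342 = 898.56 + 811.8 + 639.54 = 2349.9
Index = 2567.88 / 2349.9 × 100 = 109.2761

109.28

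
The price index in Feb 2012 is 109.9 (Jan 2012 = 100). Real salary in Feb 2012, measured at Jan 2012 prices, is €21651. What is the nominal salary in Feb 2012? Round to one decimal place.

23794.4

Nominal = Real × (Index/100) = 21651 × (109.9/100)
        = 21651 × 1.099 = 23794.4490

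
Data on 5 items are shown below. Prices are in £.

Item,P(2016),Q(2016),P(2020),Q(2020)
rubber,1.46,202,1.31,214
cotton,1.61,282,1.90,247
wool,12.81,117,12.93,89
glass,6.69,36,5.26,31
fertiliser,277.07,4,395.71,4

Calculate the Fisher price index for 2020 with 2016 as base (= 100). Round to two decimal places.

Laspeyres component (base-period weights):
ΣP(2020)Q(2016) = 1.31×202 + 1.90×282 + 12.93×117 + 5.26×36 + 395.71×4 = 264.62 + 535.8 + 1512.81 + 189.36 + 1582.84 = 4085.43
ΣP(2016)Q(2016) = 1.46×202 + 1.61×282 + 12.81×117 + 6.69×36 + 277.07×4 = 294.92 + 454.02 + 1498.77 + 240.84 + 1108.28 = 3596.83
L = 4085.43 / 3596.83 × 100 = 113.5842
Paasche component (current-period weights):
ΣP(2020)Q(2020) = 1.31×214 + 1.90×247 + 12.93×89 + 5.26×31 + 395.71×4 = 280.34 + 469.3 + 1150.77 + 163.06 + 1582.84 = 3646.31
ΣP(2016)Q(2020) = 1.46×214 + 1.61×247 + 12.81×89 + 6.69×31 + 277.07×4 = 312.44 + 397.67 + 1140.09 + 207.39 + 1108.28 = 3165.87
P = 3646.31 / 3165.87 × 100 = 115.1756
Fisher = √(L × P) = √(113.5842 × 115.1756) = 114.3771

114.38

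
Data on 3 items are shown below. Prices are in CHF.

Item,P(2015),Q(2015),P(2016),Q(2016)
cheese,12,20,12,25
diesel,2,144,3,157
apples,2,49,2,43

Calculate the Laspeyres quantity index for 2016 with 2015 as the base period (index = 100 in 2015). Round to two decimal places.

Laspeyres quantity index uses base-period prices as weights.
ΣP(2015)·Q(2016) = 12×25 + 2×157 + 2×43 = 300 + 314 + 86 = 700
ΣP(2015)·Q(2015) = 12×20 + 2×144 + 2×49 = 240 + 288 + 98 = 626
Index = 700 / 626 × 100 = 111.8211

111.82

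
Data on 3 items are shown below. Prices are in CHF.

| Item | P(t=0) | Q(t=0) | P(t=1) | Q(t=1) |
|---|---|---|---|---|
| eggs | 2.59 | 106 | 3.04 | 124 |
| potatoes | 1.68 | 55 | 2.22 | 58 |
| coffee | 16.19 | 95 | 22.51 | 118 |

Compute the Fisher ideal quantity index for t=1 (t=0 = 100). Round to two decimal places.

Laspeyres component (base-period weights):
ΣP(t=0)Q(t=1) = 2.59×124 + 1.68×58 + 16.19×118 = 321.16 + 97.44 + 1910.42 = 2329.02
ΣP(t=0)Q(t=0) = 2.59×106 + 1.68×55 + 16.19×95 = 274.54 + 92.4 + 1538.05 = 1904.99
L = 2329.02 / 1904.99 × 100 = 122.2589
Paasche component (current-period weights):
ΣP(t=1)Q(t=1) = 3.04×124 + 2.22×58 + 22.51×118 = 376.96 + 128.76 + 2656.18 = 3161.9
ΣP(t=1)Q(t=0) = 3.04×106 + 2.22×55 + 22.51×95 = 322.24 + 122.1 + 2138.45 = 2582.79
P = 3161.9 / 2582.79 × 100 = 122.4219
Fisher = √(L × P) = √(122.2589 × 122.4219) = 122.3404

122.34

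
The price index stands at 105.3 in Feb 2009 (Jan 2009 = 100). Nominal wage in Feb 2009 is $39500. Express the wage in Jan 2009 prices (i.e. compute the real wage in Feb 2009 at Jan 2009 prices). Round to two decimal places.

37511.87

Real = Nominal ÷ (Index/100) = 39500 ÷ (105.3/100)
     = 39500 ÷ 1.053 = 37511.8708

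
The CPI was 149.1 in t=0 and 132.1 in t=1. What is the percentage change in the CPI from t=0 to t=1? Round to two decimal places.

Change = (132.1 − 149.1) / 149.1 × 100
       = -17.0 / 149.1 × 100 = -11.4017%

-11.40%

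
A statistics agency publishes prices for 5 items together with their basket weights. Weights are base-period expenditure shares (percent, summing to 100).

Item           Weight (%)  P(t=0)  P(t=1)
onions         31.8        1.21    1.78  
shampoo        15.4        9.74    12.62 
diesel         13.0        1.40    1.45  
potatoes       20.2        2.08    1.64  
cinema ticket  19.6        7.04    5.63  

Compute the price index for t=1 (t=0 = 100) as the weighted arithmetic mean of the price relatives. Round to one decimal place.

onions: 31.8 × (1.78/1.21) = 31.8 × 1.471074 = 46.7802
shampoo: 15.4 × (12.62/9.74) = 15.4 × 1.295688 = 19.9536
diesel: 13.0 × (1.45/1.40) = 13.0 × 1.035714 = 13.4643
potatoes: 20.2 × (1.64/2.08) = 20.2 × 0.788462 = 15.9269
cinema ticket: 19.6 × (5.63/7.04) = 19.6 × 0.799716 = 15.6744
Index = Σ wᵢ·(p₁ᵢ/p₀ᵢ) = 46.7802 + 19.9536 + 13.4643 + 15.9269 + 15.6744 = 111.7994

111.8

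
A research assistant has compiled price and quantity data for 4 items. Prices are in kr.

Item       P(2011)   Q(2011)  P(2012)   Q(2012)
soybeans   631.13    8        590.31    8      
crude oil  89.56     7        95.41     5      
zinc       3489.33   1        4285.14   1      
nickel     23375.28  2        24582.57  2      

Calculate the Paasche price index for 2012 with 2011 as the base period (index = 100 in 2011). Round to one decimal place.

Paasche price index uses current-period quantities as weights.
ΣP(2012)·Q(2012) = 590.31×8 + 95.41×5 + 4285.14×1 + 24582.57×2 = 4722.48 + 477.05 + 4285.14 + 49165.14 = 58649.81
ΣP(2011)·Q(2012) = 631.13×8 + 89.56×5 + 3489.33×1 + 23375.28×2 = 5049.04 + 447.8 + 3489.33 + 46750.56 = 55736.73
Index = 58649.81 / 55736.73 × 100 = 105.2265

105.2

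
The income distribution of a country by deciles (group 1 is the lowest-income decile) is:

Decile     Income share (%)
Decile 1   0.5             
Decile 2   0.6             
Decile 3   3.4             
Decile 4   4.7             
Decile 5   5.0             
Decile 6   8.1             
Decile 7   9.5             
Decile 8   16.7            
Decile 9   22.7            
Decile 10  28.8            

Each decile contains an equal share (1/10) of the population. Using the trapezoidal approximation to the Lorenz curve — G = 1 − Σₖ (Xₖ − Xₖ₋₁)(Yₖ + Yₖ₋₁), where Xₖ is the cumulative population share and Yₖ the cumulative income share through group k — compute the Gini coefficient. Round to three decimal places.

Cumulative income shares Yₖ: 0.0050, 0.0110, 0.0450, 0.0920, 0.1420, 0.2230, 0.3180, 0.4850, 0.7120, 1.0000
Σ (Xₖ−Xₖ₋₁)(Yₖ+Yₖ₋₁) = (1/10)(0.0050+0.0000) + (1/10)(0.0110+0.0050) + (1/10)(0.0450+0.0110) + (1/10)(0.0920+0.0450) + (1/10)(0.1420+0.0920) + (1/10)(0.2230+0.1420) + (1/10)(0.3180+0.2230) + (1/10)(0.4850+0.3180) + (1/10)(0.7120+0.4850) + (1/10)(1.0000+0.7120)
  = 0.0005 + 0.0016 + 0.0056 + 0.0137 + 0.0234 + 0.0365 + 0.0541 + 0.0803 + 0.1197 + 0.1712 = 0.5066
G = 1 − 0.5066 = 0.4934

0.493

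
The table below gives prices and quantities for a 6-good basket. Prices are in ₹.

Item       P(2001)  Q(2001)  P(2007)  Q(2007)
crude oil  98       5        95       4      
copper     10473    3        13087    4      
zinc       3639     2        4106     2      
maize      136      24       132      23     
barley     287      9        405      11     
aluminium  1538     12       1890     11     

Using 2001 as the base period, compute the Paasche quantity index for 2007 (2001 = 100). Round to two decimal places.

Paasche quantity index uses current-period prices as weights.
ΣP(2007)·Q(2007) = 95×4 + 13087×4 + 4106×2 + 132×23 + 405×11 + 1890×11 = 380 + 52348 + 8212 + 3036 + 4455 + 20790 = 89221
ΣP(2007)·Q(2001) = 95×5 + 13087×3 + 4106×2 + 132×24 + 405×9 + 1890×12 = 475 + 39261 + 8212 + 3168 + 3645 + 22680 = 77441
Index = 89221 / 77441 × 100 = 115.2116

115.21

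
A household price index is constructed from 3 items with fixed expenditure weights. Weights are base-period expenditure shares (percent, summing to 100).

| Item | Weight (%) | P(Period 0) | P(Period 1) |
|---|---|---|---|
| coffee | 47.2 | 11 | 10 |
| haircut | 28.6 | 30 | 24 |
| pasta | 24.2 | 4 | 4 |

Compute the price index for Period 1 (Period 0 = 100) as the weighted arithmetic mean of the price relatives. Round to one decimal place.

90.0

coffee: 47.2 × (10/11) = 47.2 × 0.909091 = 42.9091
haircut: 28.6 × (24/30) = 28.6 × 0.800000 = 22.8800
pasta: 24.2 × (4/4) = 24.2 × 1.000000 = 24.2000
Index = Σ wᵢ·(p₁ᵢ/p₀ᵢ) = 42.9091 + 22.8800 + 24.2000 = 89.9891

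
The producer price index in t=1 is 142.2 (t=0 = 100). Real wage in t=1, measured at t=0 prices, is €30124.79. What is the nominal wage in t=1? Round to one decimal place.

Nominal = Real × (Index/100) = 30124.79 × (142.2/100)
        = 30124.79 × 1.422 = 42837.4514

42837.5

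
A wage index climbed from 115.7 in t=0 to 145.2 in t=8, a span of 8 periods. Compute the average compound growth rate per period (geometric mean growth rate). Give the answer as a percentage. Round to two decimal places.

2.88%

Growth factor = (145.2/115.7)^(1/8) = (1.254970)^(1/8) = 1.028796
Growth rate = 1.028796 − 1 = 0.028796 = 2.8796%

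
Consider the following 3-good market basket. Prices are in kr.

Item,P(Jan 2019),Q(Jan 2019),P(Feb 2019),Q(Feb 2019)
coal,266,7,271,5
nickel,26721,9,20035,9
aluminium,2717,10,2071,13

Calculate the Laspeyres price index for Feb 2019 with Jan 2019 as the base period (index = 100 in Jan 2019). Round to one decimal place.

75.3

Laspeyres price index uses base-period quantities as weights.
ΣP(Feb 2019)·Q(Jan 2019) = 271×7 + 20035×9 + 2071×10 = 1897 + 180315 + 20710 = 202922
ΣP(Jan 2019)·Q(Jan 2019) = 266×7 + 26721×9 + 2717×10 = 1862 + 240489 + 27170 = 269521
Index = 202922 / 269521 × 100 = 75.2899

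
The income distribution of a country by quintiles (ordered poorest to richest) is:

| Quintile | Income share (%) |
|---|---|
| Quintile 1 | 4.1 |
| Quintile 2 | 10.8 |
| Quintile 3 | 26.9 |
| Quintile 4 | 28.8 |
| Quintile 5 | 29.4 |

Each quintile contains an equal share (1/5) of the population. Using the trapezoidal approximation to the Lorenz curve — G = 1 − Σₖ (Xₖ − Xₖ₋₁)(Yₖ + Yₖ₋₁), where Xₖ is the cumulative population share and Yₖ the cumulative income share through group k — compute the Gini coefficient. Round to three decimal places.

0.274

Cumulative income shares Yₖ: 0.0410, 0.1490, 0.4180, 0.7060, 1.0000
Σ (Xₖ−Xₖ₋₁)(Yₖ+Yₖ₋₁) = (1/5)(0.0410+0.0000) + (1/5)(0.1490+0.0410) + (1/5)(0.4180+0.1490) + (1/5)(0.7060+0.4180) + (1/5)(1.0000+0.7060)
  = 0.0082 + 0.0380 + 0.1134 + 0.2248 + 0.3412 = 0.7256
G = 1 − 0.7256 = 0.2744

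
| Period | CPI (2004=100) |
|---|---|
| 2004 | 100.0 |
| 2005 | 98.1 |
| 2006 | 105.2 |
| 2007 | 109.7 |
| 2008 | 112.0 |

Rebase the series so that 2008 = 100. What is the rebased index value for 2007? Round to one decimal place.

Rebased(2007) = 109.7 / 112.0 × 100 = 97.9464

97.9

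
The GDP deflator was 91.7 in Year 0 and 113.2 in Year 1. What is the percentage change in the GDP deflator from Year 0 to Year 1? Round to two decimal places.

23.45%

Change = (113.2 − 91.7) / 91.7 × 100
       = 21.5 / 91.7 × 100 = 23.4460%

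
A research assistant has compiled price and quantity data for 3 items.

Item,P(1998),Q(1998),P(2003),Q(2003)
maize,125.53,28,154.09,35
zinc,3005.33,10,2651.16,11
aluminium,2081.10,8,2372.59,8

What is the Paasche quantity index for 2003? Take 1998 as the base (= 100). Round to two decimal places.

Paasche quantity index uses current-period prices as weights.
ΣP(2003)·Q(2003) = 154.09×35 + 2651.16×11 + 2372.59×8 = 5393.15 + 29162.76 + 18980.72 = 53536.63
ΣP(2003)·Q(1998) = 154.09×28 + 2651.16×10 + 2372.59×8 = 4314.52 + 26511.6 + 18980.72 = 49806.84
Index = 53536.63 / 49806.84 × 100 = 107.4885

107.49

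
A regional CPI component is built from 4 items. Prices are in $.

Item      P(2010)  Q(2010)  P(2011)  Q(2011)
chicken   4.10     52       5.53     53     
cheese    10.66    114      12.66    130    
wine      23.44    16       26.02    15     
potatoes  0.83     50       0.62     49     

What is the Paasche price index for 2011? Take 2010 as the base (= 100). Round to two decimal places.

118.25

Paasche price index uses current-period quantities as weights.
ΣP(2011)·Q(2011) = 5.53×53 + 12.66×130 + 26.02×15 + 0.62×49 = 293.09 + 1645.8 + 390.3 + 30.38 = 2359.57
ΣP(2010)·Q(2011) = 4.10×53 + 10.66×130 + 23.44×15 + 0.83×49 = 217.3 + 1385.8 + 351.6 + 40.67 = 1995.37
Index = 2359.57 / 1995.37 × 100 = 118.2523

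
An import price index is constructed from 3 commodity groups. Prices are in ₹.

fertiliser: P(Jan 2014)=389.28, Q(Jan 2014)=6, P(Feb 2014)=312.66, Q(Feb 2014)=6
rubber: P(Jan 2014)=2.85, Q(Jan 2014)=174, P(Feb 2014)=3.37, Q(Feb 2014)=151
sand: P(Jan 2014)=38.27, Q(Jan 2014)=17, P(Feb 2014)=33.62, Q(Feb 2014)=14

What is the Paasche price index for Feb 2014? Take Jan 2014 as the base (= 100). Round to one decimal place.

86.5

Paasche price index uses current-period quantities as weights.
ΣP(Feb 2014)·Q(Feb 2014) = 312.66×6 + 3.37×151 + 33.62×14 = 1875.96 + 508.87 + 470.68 = 2855.51
ΣP(Jan 2014)·Q(Feb 2014) = 389.28×6 + 2.85×151 + 38.27×14 = 2335.68 + 430.35 + 535.78 = 3301.81
Index = 2855.51 / 3301.81 × 100 = 86.4832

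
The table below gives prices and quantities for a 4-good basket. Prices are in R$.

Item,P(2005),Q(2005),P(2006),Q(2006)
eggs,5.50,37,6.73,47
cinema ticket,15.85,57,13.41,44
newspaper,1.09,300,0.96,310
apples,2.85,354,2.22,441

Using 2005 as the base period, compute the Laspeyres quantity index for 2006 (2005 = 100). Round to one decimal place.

104.4

Laspeyres quantity index uses base-period prices as weights.
ΣP(2005)·Q(2006) = 5.50×47 + 15.85×44 + 1.09×310 + 2.85×441 = 258.5 + 697.4 + 337.9 + 1256.85 = 2550.65
ΣP(2005)·Q(2005) = 5.50×37 + 15.85×57 + 1.09×300 + 2.85×354 = 203.5 + 903.45 + 327 + 1008.9 = 2442.85
Index = 2550.65 / 2442.85 × 100 = 104.4129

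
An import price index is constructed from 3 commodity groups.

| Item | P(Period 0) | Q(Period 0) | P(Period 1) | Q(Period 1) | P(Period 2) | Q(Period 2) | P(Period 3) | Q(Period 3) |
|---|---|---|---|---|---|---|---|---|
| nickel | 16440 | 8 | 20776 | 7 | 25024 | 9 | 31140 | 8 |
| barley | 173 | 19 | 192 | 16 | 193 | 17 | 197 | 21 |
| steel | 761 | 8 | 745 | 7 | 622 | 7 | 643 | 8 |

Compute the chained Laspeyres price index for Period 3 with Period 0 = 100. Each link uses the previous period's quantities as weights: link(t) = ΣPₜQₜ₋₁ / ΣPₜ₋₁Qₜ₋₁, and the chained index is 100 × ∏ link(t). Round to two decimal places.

183.42

Link Period 0→Period 1:
ΣP(Period 1)Q(Period 0) = 20776×8 + 192×19 + 745×8 = 166208 + 3648 + 5960 = 175816
ΣP(Period 0)Q(Period 0) = 16440×8 + 173×19 + 761×8 = 131520 + 3287 + 6088 = 140895
link = 175816/140895 = 1.247851
Link Period 1→Period 2:
ΣP(Period 2)Q(Period 1) = 25024×7 + 193×16 + 622×7 = 175168 + 3088 + 4354 = 182610
ΣP(Period 1)Q(Period 1) = 20776×7 + 192×16 + 745×7 = 145432 + 3072 + 5215 = 153719
link = 182610/153719 = 1.187947
Link Period 2→Period 3:
ΣP(Period 3)Q(Period 2) = 31140×9 + 197×17 + 643×7 = 280260 + 3349 + 4501 = 288110
ΣP(Period 2)Q(Period 2) = 25024×9 + 193×17 + 622×7 = 225216 + 3281 + 4354 = 232851
link = 288110/232851 = 1.237315
Chained index = 100 × 1.247851 × 1.187947 × 1.237315 = 183.4172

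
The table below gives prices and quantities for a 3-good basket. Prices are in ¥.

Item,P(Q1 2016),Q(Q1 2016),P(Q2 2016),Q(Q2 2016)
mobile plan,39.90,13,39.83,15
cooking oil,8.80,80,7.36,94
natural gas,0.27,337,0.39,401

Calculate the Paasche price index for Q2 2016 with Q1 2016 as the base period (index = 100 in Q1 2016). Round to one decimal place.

94.2

Paasche price index uses current-period quantities as weights.
ΣP(Q2 2016)·Q(Q2 2016) = 39.83×15 + 7.36×94 + 0.39×401 = 597.45 + 691.84 + 156.39 = 1445.68
ΣP(Q1 2016)·Q(Q2 2016) = 39.90×15 + 8.80×94 + 0.27×401 = 598.5 + 827.2 + 108.27 = 1533.97
Index = 1445.68 / 1533.97 × 100 = 94.2443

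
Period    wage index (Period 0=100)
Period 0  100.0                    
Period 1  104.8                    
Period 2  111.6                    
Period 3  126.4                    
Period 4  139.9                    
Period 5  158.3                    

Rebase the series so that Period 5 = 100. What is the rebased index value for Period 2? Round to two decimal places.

Rebased(Period 2) = 111.6 / 158.3 × 100 = 70.4991

70.50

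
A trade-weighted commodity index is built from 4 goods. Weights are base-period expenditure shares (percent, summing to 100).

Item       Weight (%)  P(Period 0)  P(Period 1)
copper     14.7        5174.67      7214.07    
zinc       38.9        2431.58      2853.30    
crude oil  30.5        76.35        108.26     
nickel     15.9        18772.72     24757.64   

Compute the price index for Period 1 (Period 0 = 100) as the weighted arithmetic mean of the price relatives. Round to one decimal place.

copper: 14.7 × (7214.07/5174.67) = 14.7 × 1.394112 = 20.4934
zinc: 38.9 × (2853.30/2431.58) = 38.9 × 1.173435 = 45.6466
crude oil: 30.5 × (108.26/76.35) = 30.5 × 1.417944 = 43.2473
nickel: 15.9 × (24757.64/18772.72) = 15.9 × 1.318809 = 20.9691
Index = Σ wᵢ·(p₁ᵢ/p₀ᵢ) = 20.4934 + 45.6466 + 43.2473 + 20.9691 = 130.3564

130.4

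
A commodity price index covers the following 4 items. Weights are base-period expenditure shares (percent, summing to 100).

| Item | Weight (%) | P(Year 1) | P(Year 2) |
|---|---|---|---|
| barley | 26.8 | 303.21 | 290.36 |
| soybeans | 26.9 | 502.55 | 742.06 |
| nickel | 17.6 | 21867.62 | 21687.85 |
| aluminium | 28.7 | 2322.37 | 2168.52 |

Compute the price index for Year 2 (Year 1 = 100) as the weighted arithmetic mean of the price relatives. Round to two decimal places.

109.64

barley: 26.8 × (290.36/303.21) = 26.8 × 0.957620 = 25.6642
soybeans: 26.9 × (742.06/502.55) = 26.9 × 1.476589 = 39.7203
nickel: 17.6 × (21687.85/21867.62) = 17.6 × 0.991779 = 17.4553
aluminium: 28.7 × (2168.52/2322.37) = 28.7 × 0.933753 = 26.7987
Index = Σ wᵢ·(p₁ᵢ/p₀ᵢ) = 25.6642 + 39.7203 + 17.4553 + 26.7987 = 109.6385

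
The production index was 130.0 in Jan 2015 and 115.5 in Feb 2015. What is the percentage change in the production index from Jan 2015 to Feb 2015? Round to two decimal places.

Change = (115.5 − 130.0) / 130.0 × 100
       = -14.5 / 130.0 × 100 = -11.1538%

-11.15%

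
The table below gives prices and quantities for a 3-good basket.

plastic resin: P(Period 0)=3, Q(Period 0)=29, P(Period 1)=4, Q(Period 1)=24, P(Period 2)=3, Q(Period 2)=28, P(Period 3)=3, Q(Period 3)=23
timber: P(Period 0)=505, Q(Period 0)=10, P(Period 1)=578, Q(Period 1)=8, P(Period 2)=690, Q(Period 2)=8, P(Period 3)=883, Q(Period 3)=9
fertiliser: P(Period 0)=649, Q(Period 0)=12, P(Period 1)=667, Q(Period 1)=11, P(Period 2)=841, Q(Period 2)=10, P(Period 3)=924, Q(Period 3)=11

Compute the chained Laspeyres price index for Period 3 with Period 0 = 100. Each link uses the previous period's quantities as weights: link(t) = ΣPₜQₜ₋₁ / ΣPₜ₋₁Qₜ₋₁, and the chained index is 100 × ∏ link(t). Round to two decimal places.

Link Period 0→Period 1:
ΣP(Period 1)Q(Period 0) = 4×29 + 578×10 + 667×12 = 116 + 5780 + 8004 = 13900
ΣP(Period 0)Q(Period 0) = 3×29 + 505×10 + 649×12 = 87 + 5050 + 7788 = 12925
link = 13900/12925 = 1.075435
Link Period 1→Period 2:
ΣP(Period 2)Q(Period 1) = 3×24 + 690×8 + 841×11 = 72 + 5520 + 9251 = 14843
ΣP(Period 1)Q(Period 1) = 4×24 + 578×8 + 667×11 = 96 + 4624 + 7337 = 12057
link = 14843/12057 = 1.231069
Link Period 2→Period 3:
ΣP(Period 3)Q(Period 2) = 3×28 + 883×8 + 924×10 = 84 + 7064 + 9240 = 16388
ΣP(Period 2)Q(Period 2) = 3×28 + 690×8 + 841×10 = 84 + 5520 + 8410 = 14014
link = 16388/14014 = 1.169402
Chained index = 100 × 1.075435 × 1.231069 × 1.169402 = 154.8212

154.82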